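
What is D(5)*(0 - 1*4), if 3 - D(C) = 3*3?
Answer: 24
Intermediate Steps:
D(C) = -6 (D(C) = 3 - 3*3 = 3 - 1*9 = 3 - 9 = -6)
D(5)*(0 - 1*4) = -6*(0 - 1*4) = -6*(0 - 4) = -6*(-4) = 24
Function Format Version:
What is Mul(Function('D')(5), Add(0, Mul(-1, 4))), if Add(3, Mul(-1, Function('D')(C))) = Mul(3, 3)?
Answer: 24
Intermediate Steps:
Function('D')(C) = -6 (Function('D')(C) = Add(3, Mul(-1, Mul(3, 3))) = Add(3, Mul(-1, 9)) = Add(3, -9) = -6)
Mul(Function('D')(5), Add(0, Mul(-1, 4))) = Mul(-6, Add(0, Mul(-1, 4))) = Mul(-6, Add(0, -4)) = Mul(-6, -4) = 24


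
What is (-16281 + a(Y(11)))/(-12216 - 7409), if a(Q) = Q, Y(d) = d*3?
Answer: 16248/19625 ≈ 0.82792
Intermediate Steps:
Y(d) = 3*d
(-16281 + a(Y(11)))/(-12216 - 7409) = (-16281 + 3*11)/(-12216 - 7409) = (-16281 + 33)/(-19625) = -16248*(-1/19625) = 16248/19625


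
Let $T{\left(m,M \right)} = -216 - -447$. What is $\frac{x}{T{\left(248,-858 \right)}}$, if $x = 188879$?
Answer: $\frac{188879}{231} \approx 817.66$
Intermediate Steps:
$T{\left(m,M \right)} = 231$ ($T{\left(m,M \right)} = -216 + 447 = 231$)
$\frac{x}{T{\left(248,-858 \right)}} = \frac{188879}{231}$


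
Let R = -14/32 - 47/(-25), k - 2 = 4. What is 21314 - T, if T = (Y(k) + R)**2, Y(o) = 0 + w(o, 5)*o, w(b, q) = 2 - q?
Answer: 3366375871/160000 ≈ 21040.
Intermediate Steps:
k = 6 (k = 2 + 4 = 6)
Y(o) = -3*o (Y(o) = 0 + (2 - 1*5)*o = 0 + (2 - 5)*o = 0 - 3*o = -3*o)
R = 577/400 (R = -14*1/32 - 47*(-1/25) = -7/16 + 47/25 = 577/400 ≈ 1.4425)
T = 43864129/160000 (T = (-3*6 + 577/400)**2 = (-18 + 577/400)**2 = (-6623/400)**2 = 43864129/160000 ≈ 274.15)
21314 - T = 21314 - 1*43864129/160000 = 21314 - 43864129/160000 = 3366375871/160000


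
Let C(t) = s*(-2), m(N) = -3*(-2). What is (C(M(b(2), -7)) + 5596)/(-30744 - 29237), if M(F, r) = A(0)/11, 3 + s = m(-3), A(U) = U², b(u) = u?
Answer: -5590/59981 ≈ -0.093196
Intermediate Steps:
m(N) = 6
s = 3 (s = -3 + 6 = 3)
M(F, r) = 0 (M(F, r) = 0²/11 = 0*(1/11) = 0)
C(t) = -6 (C(t) = 3*(-2) = -6)
(C(M(b(2), -7)) + 5596)/(-30744 - 29237) = (-6 + 5596)/(-30744 - 29237) = 5590/(-59981) = 5590*(-1/59981) = -5590/59981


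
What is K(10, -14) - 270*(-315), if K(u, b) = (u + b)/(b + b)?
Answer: 595351/7 ≈ 85050.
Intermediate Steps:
K(u, b) = (b + u)/(2*b) (K(u, b) = (b + u)/((2*b)) = (b + u)*(1/(2*b)) = (b + u)/(2*b))
K(10, -14) - 270*(-315) = (1/2)*(-14 + 10)/(-14) - 270*(-315) = (1/2)*(-1/14)*(-4) + 85050 = 1/7 + 85050 = 595351/7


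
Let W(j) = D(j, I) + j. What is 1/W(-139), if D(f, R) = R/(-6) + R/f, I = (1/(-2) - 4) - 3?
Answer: -556/76559 ≈ -0.0072624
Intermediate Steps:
I = -15/2 (I = (-1/2 - 4) - 3 = -9/2 - 3 = -15/2 ≈ -7.5000)
D(f, R) = -R/6 + R/f (D(f, R) = R*(-1/6) + R/f = -R/6 + R/f)
W(j) = 5/4 + j - 15/(2*j) (W(j) = (-1/6*(-15/2) - 15/(2*j)) + j = (5/4 - 15/(2*j)) + j = 5/4 + j - 15/(2*j))
1/W(-139) = 1/(5/4 - 139 - 15/2/(-139)) = 1/(5/4 - 139 - 15/2*(-1/139)) = 1/(5/4 - 139 + 15/278) = 1/(-76559/556) = -556/76559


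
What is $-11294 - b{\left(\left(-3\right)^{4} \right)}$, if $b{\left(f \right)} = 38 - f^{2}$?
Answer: $-4771$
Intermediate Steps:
$-11294 - b{\left(\left(-3\right)^{4} \right)} = -11294 - \left(38 - \left(\left(-3\right)^{4}\right)^{2}\right) = -11294 - \left(38 - 81^{2}\right) = -11294 - \left(38 - 6561\right) = -11294 - -6523 = -11294 + 6523 = -4771$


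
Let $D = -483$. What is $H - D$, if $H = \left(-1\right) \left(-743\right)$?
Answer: $1226$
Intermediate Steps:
$H = 743$
$H - D = 743 - -483 = 743 + 483 = 1226$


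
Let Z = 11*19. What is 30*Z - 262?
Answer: 6008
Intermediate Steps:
Z = 209
30*Z - 262 = 30*209 - 262 = 6270 - 262 = 6008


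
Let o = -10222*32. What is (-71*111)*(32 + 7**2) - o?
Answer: -311257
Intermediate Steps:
o = -327104
(-71*111)*(32 + 7**2) - o = (-71*111)*(32 + 7**2) - 1*(-327104) = -7881*(32 + 49) + 327104 = -7881*81 + 327104 = -638361 + 327104 = -311257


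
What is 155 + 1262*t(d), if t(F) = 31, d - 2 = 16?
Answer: 39277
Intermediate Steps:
d = 18 (d = 2 + 16 = 18)
155 + 1262*t(d) = 155 + 1262*31 = 155 + 39122 = 39277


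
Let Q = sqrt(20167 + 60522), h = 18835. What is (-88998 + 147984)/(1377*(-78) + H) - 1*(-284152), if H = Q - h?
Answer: 251580022261331/885372744 - 3277*sqrt(80689)/885372744 ≈ 2.8415e+5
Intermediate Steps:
Q = sqrt(80689) ≈ 284.06
H = -18835 + sqrt(80689) (H = sqrt(80689) - 1*18835 = sqrt(80689) - 18835 = -18835 + sqrt(80689) ≈ -18551.)
(-88998 + 147984)/(1377*(-78) + H) - 1*(-284152) = (-88998 + 147984)/(1377*(-78) + (-18835 + sqrt(80689))) - 1*(-284152) = 58986/(-107406 + (-18835 + sqrt(80689))) + 284152 = 58986/(-126241 + sqrt(80689)) + 284152 = 284152 + 58986/(-126241 + sqrt(80689))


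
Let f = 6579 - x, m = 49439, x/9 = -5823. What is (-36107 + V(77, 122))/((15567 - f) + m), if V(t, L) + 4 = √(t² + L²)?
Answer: -36111/6020 + √20813/6020 ≈ -5.9745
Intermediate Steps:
x = -52407 (x = 9*(-5823) = -52407)
V(t, L) = -4 + √(L² + t²) (V(t, L) = -4 + √(t² + L²) = -4 + √(L² + t²))
f = 58986 (f = 6579 - 1*(-52407) = 6579 + 52407 = 58986)
(-36107 + V(77, 122))/((15567 - f) + m) = (-36107 + (-4 + √(122² + 77²)))/((15567 - 1*58986) + 49439) = (-36107 + (-4 + √(14884 + 5929)))/((15567 - 58986) + 49439) = (-36107 + (-4 + √20813))/(-43419 + 49439) = (-36111 + √20813)/6020 = (-36111 + √20813)*(1/6020) = -36111/6020 + √20813/6020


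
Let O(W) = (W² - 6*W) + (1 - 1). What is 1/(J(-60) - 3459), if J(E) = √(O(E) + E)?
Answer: -1153/3986927 - 10*√39/11960781 ≈ -0.00029442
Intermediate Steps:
O(W) = W² - 6*W (O(W) = (W² - 6*W) + 0 = W² - 6*W)
J(E) = √(E + E*(-6 + E)) (J(E) = √(E*(-6 + E) + E) = √(E + E*(-6 + E)))
1/(J(-60) - 3459) = 1/(√(-60*(-5 - 60)) - 3459) = 1/(√(-60*(-65)) - 3459) = 1/(√3900 - 3459) = 1/(10*√39 - 3459) = 1/(-3459 + 10*√39)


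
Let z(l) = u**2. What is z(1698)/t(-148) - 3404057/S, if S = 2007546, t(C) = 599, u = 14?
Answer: -1645551127/1202520054 ≈ -1.3684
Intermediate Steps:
z(l) = 196 (z(l) = 14**2 = 196)
z(1698)/t(-148) - 3404057/S = 196/599 - 3404057/2007546 = -1645551127/1202520054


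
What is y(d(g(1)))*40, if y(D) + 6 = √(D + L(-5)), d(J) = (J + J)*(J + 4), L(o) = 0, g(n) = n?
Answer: -240 + 40*√10 ≈ -113.51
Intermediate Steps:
d(J) = 2*J*(4 + J) (d(J) = (2*J)*(4 + J) = 2*J*(4 + J))
y(D) = -6 + √D (y(D) = -6 + √(D + 0) = -6 + √D)
y(d(g(1)))*40 = (-6 + √(2*1*(4 + 1)))*40 = (-6 + √(2*1*5))*40 = (-6 + √10)*40 = -240 + 40*√10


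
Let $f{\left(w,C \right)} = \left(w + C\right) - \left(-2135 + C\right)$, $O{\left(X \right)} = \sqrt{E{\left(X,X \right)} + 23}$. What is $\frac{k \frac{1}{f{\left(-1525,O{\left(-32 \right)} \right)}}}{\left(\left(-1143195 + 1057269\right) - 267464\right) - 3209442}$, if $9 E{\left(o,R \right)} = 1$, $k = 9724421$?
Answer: $- \frac{1389203}{310475360} \approx -0.0044744$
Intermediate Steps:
$E{\left(o,R \right)} = \frac{1}{9}$ ($E{\left(o,R \right)} = \frac{1}{9} \cdot 1 = \frac{1}{9}$)
$O{\left(X \right)} = \frac{4 \sqrt{13}}{3}$ ($O{\left(X \right)} = \sqrt{\frac{1}{9} + 23} = \sqrt{\frac{208}{9}} = \frac{4 \sqrt{13}}{3}$)
$f{\left(w,C \right)} = 2135 + w$ ($f{\left(w,C \right)} = \left(C + w\right) - \left(-2135 + C\right) = 2135 + w$)
$\frac{k \frac{1}{f{\left(-1525,O{\left(-32 \right)} \right)}}}{\left(\left(-1143195 + 1057269\right) - 267464\right) - 3209442} = \frac{9724421 \frac{1}{2135 - 1525}}{\left(\left(-1143195 + 1057269\right) - 267464\right) - 3209442} = \frac{9724421 \cdot \frac{1}{610}}{\left(-85926 - 267464\right) - 3209442} = \frac{9724421 \cdot \frac{1}{610}}{-353390 - 3209442} = \frac{9724421}{610 \left(-3562832\right)} = \frac{9724421}{610} \left(- \frac{1}{3562832}\right) = - \frac{1389203}{310475360}$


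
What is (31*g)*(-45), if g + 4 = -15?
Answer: 26505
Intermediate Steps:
g = -19 (g = -4 - 15 = -19)
(31*g)*(-45) = (31*(-19))*(-45) = -589*(-45) = 26505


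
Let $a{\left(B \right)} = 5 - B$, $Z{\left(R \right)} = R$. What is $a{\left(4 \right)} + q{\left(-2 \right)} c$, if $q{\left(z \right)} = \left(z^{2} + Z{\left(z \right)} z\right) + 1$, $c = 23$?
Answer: $208$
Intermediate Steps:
$q{\left(z \right)} = 1 + 2 z^{2}$ ($q{\left(z \right)} = \left(z^{2} + z z\right) + 1 = \left(z^{2} + z^{2}\right) + 1 = 2 z^{2} + 1 = 1 + 2 z^{2}$)
$a{\left(4 \right)} + q{\left(-2 \right)} c = \left(5 - 4\right) + \left(1 + 2 \left(-2\right)^{2}\right) 23 = \left(5 - 4\right) + \left(1 + 2 \cdot 4\right) 23 = 1 + \left(1 + 8\right) 23 = 1 + 9 \cdot 23 = 1 + 207 = 208$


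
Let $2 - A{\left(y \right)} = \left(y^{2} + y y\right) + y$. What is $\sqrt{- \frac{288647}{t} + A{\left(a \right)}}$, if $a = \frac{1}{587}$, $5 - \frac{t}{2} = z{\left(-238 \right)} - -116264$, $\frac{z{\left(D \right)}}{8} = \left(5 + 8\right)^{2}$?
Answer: $\frac{\sqrt{61491895431121662}}{138075314} \approx 1.7959$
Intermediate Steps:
$z{\left(D \right)} = 1352$ ($z{\left(D \right)} = 8 \left(5 + 8\right)^{2} = 8 \cdot 13^{2} = 8 \cdot 169 = 1352$)
$t = -235222$ ($t = 10 - 2 \left(1352 - -116264\right) = 10 - 2 \left(1352 + 116264\right) = 10 - 235232 = -235222$)
$a = \frac{1}{587} \approx 0.0017036$
$A{\left(y \right)} = 2 - y - 2 y^{2}$ ($A{\left(y \right)} = 2 - \left(\left(y^{2} + y y\right) + y\right) = 2 - \left(\left(y^{2} + y^{2}\right) + y\right) = 2 - \left(2 y^{2} + y\right) = 2 - \left(y + 2 y^{2}\right) = 2 - y - 2 y^{2}$)
$\sqrt{- \frac{288647}{t} + A{\left(a \right)}} = \sqrt{- \frac{288647}{-235222} - \left(- \frac{1173}{587} + \frac{2}{344569}\right)} = \sqrt{\left(-288647\right) \left(- \frac{1}{235222}\right) - - \frac{688549}{344569}} = \sqrt{\frac{288647}{235222} - - \frac{688549}{344569}} = \sqrt{\frac{288647}{235222} + \frac{688549}{344569}} = \sqrt{\frac{261420681021}{81050209318}} = \frac{\sqrt{61491895431121662}}{138075314}$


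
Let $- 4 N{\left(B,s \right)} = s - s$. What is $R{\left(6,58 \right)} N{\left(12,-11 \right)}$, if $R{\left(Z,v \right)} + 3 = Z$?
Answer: $0$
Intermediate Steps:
$N{\left(B,s \right)} = 0$ ($N{\left(B,s \right)} = - \frac{s - s}{4} = \left(- \frac{1}{4}\right) 0 = 0$)
$R{\left(Z,v \right)} = -3 + Z$
$R{\left(6,58 \right)} N{\left(12,-11 \right)} = \left(-3 + 6\right) 0 = 3 \cdot 0 = 0$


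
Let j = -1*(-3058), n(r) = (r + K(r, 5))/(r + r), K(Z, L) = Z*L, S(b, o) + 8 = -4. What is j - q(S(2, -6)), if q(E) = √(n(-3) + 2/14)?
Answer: 3058 - √154/7 ≈ 3056.2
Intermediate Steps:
S(b, o) = -12 (S(b, o) = -8 - 4 = -12)
K(Z, L) = L*Z
n(r) = 3 (n(r) = (r + 5*r)/(r + r) = (6*r)/((2*r)) = (6*r)*(1/(2*r)) = 3)
q(E) = √154/7 (q(E) = √(3 + 2/14) = √(3 + 2*(1/14)) = √(3 + ⅐) = √(22/7) = √154/7)
j = 3058
j - q(S(2, -6)) = 3058 - √154/7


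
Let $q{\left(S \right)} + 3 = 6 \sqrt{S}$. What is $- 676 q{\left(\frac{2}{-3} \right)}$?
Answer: $2028 - 1352 i \sqrt{6} \approx 2028.0 - 3311.7 i$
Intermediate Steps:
$q{\left(S \right)} = -3 + 6 \sqrt{S}$
$- 676 q{\left(\frac{2}{-3} \right)} = - 676 \left(-3 + 6 \sqrt{\frac{2}{-3}}\right) = - 676 \left(-3 + 6 \sqrt{2 \left(- \frac{1}{3}\right)}\right) = - 676 \left(-3 + 6 \sqrt{- \frac{2}{3}}\right) = - 676 \left(-3 + 6 \frac{i \sqrt{6}}{3}\right) = - 676 \left(-3 + 2 i \sqrt{6}\right) = 2028 - 1352 i \sqrt{6}$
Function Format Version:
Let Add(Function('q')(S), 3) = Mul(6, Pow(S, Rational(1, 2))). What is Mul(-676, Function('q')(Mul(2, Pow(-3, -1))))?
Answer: Add(2028, Mul(-1352, I, Pow(6, Rational(1, 2)))) ≈ Add(2028.0, Mul(-3311.7, I))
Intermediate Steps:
Function('q')(S) = Add(-3, Mul(6, Pow(S, Rational(1, 2))))
Mul(-676, Function('q')(Mul(2, Pow(-3, -1)))) = Mul(-676, Add(-3, Mul(6, Pow(Mul(2, Pow(-3, -1)), Rational(1, 2))))) = Mul(-676, Add(-3, Mul(6, Pow(Mul(2, Rational(-1, 3)), Rational(1, 2))))) = Mul(-676, Add(-3, Mul(6, Pow(Rational(-2, 3), Rational(1, 2))))) = Mul(-676, Add(-3, Mul(6, Mul(Rational(1, 3), I, Pow(6, Rational(1, 2)))))) = Mul(-676, Add(-3, Mul(2, I, Pow(6, Rational(1, 2))))) = Add(2028, Mul(-1352, I, Pow(6, Rational(1, 2))))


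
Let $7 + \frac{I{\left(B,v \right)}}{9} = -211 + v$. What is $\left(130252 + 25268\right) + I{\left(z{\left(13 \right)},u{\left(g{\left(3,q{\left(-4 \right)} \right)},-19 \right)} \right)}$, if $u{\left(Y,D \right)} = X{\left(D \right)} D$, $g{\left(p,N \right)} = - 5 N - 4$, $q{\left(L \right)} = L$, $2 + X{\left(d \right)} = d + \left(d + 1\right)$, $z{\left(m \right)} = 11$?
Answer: $160227$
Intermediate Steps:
$X{\left(d \right)} = -1 + 2 d$ ($X{\left(d \right)} = -2 + \left(d + \left(d + 1\right)\right) = -2 + \left(d + \left(1 + d\right)\right) = -2 + \left(1 + 2 d\right) = -1 + 2 d$)
$g{\left(p,N \right)} = -4 - 5 N$
$u{\left(Y,D \right)} = D \left(-1 + 2 D\right)$ ($u{\left(Y,D \right)} = \left(-1 + 2 D\right) D = D \left(-1 + 2 D\right)$)
$I{\left(B,v \right)} = -1962 + 9 v$ ($I{\left(B,v \right)} = -63 + 9 \left(-211 + v\right) = -63 + \left(-1899 + 9 v\right) = -1962 + 9 v$)
$\left(130252 + 25268\right) + I{\left(z{\left(13 \right)},u{\left(g{\left(3,q{\left(-4 \right)} \right)},-19 \right)} \right)} = \left(130252 + 25268\right) - \left(1962 - 9 \left(- 19 \left(-1 + 2 \left(-19\right)\right)\right)\right) = 155520 - \left(1962 - 9 \left(- 19 \left(-1 - 38\right)\right)\right) = 155520 - \left(1962 - 9 \left(\left(-19\right) \left(-39\right)\right)\right) = 155520 + \left(-1962 + 9 \cdot 741\right) = 155520 + \left(-1962 + 6669\right) = 155520 + 4707 = 160227$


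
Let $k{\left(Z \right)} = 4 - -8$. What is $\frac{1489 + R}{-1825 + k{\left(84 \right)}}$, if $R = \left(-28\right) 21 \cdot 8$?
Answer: $\frac{3215}{1813} \approx 1.7733$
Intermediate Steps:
$R = -4704$ ($R = \left(-588\right) 8 = -4704$)
$k{\left(Z \right)} = 12$ ($k{\left(Z \right)} = 4 + 8 = 12$)
$\frac{1489 + R}{-1825 + k{\left(84 \right)}} = \frac{1489 - 4704}{-1825 + 12} = - \frac{3215}{-1813} = \left(-3215\right) \left(- \frac{1}{1813}\right) = \frac{3215}{1813}$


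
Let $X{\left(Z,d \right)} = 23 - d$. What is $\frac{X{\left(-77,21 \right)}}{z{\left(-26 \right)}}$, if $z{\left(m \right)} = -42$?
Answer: $- \frac{1}{21} \approx -0.047619$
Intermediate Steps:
$\frac{X{\left(-77,21 \right)}}{z{\left(-26 \right)}} = \frac{23 - 21}{-42} = \left(23 - 21\right) \left(- \frac{1}{42}\right) = 2 \left(- \frac{1}{42}\right) = - \frac{1}{21}$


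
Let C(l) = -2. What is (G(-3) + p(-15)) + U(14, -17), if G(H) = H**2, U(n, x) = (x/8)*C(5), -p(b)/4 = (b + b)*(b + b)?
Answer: -14347/4 ≈ -3586.8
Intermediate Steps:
p(b) = -16*b**2 (p(b) = -4*(b + b)*(b + b) = -4*2*b*2*b = -16*b**2)
U(n, x) = -x/4 (U(n, x) = (x/8)*(-2) = -x/4)
(G(-3) + p(-15)) + U(14, -17) = ((-3)**2 - 16*(-15)**2) - 1/4*(-17) = (9 - 16*225) + 17/4 = (9 - 3600) + 17/4 = -3591 + 17/4 = -14347/4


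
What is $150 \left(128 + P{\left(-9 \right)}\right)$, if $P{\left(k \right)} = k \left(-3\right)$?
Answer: $23250$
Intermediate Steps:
$P{\left(k \right)} = - 3 k$
$150 \left(128 + P{\left(-9 \right)}\right) = 150 \left(128 - -27\right) = 150 \left(128 + 27\right) = 150 \cdot 155 = 23250$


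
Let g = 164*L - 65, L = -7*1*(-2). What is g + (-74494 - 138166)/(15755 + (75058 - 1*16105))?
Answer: 41615222/18677 ≈ 2228.2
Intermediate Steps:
L = 14 (L = -7*(-2) = 14)
g = 2231 (g = 164*14 - 65 = 2296 - 65 = 2231)
g + (-74494 - 138166)/(15755 + (75058 - 1*16105)) = 2231 + (-74494 - 138166)/(15755 + (75058 - 1*16105)) = 2231 - 212660/(15755 + (75058 - 16105)) = 2231 - 212660/(15755 + 58953) = 2231 - 212660/74708 = 2231 - 212660*1/74708 = 2231 - 53165/18677 = 41615222/18677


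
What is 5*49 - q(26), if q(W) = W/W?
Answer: 244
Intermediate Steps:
q(W) = 1
5*49 - q(26) = 5*49 - 1*1 = 245 - 1 = 244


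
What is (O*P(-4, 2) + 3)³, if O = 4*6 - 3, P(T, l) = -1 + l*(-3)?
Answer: -2985984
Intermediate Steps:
P(T, l) = -1 - 3*l
O = 21 (O = 24 - 3 = 21)
(O*P(-4, 2) + 3)³ = (21*(-1 - 3*2) + 3)³ = (21*(-1 - 6) + 3)³ = (21*(-7) + 3)³ = (-147 + 3)³ = (-144)³ = -2985984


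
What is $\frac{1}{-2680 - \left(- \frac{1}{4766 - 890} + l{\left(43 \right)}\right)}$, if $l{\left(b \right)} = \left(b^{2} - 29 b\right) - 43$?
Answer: $- \frac{3876}{12554363} \approx -0.00030874$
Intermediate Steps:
$l{\left(b \right)} = -43 + b^{2} - 29 b$
$\frac{1}{-2680 - \left(- \frac{1}{4766 - 890} + l{\left(43 \right)}\right)} = \frac{1}{-2680 - \left(1806 - 1247 - \frac{1}{4766 - 890}\right)} = \frac{1}{-2680 + \left(\frac{1}{3876} - \left(-43 + 1849 - 1247\right)\right)} = \frac{1}{-2680 + \left(\frac{1}{3876} - 559\right)} = \frac{1}{-2680 - \frac{2166683}{3876}} = \frac{1}{- \frac{12554363}{3876}} = - \frac{3876}{12554363}$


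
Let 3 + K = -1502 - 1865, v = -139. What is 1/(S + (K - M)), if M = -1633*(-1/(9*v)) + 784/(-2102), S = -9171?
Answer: -1314801/16486712666 ≈ -7.9749e-5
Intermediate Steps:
K = -3370 (K = -3 + (-1502 - 1865) = -3 - 3367 = -3370)
M = -2206675/1314801 (M = -1633/((-139*(-9))) + 784/(-2102) = -1633/1251 + 784*(-1/2102) = -1633*1/1251 - 392/1051 = -1633/1251 - 392/1051 = -2206675/1314801 ≈ -1.6783)
1/(S + (K - M)) = 1/(-9171 + (-3370 - 1*(-2206675/1314801))) = 1/(-9171 + (-3370 + 2206675/1314801)) = 1/(-9171 - 4428672695/1314801) = 1/(-16486712666/1314801) = -1314801/16486712666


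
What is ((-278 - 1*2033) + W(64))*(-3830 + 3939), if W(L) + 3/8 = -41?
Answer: -2051271/8 ≈ -2.5641e+5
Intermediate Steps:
W(L) = -331/8 (W(L) = -3/8 - 41 = -331/8)
((-278 - 1*2033) + W(64))*(-3830 + 3939) = ((-278 - 1*2033) - 331/8)*(-3830 + 3939) = ((-278 - 2033) - 331/8)*109 = (-2311 - 331/8)*109 = -18819/8*109 = -2051271/8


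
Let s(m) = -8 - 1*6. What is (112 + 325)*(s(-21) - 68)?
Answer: -35834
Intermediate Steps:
s(m) = -14 (s(m) = -8 - 6 = -14)
(112 + 325)*(s(-21) - 68) = (112 + 325)*(-14 - 68) = 437*(-82) = -35834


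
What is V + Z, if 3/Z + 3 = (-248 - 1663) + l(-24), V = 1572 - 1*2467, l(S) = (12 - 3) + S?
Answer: -575486/643 ≈ -895.00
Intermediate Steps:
l(S) = 9 + S
V = -895 (V = 1572 - 2467 = -895)
Z = -1/643 (Z = 3/(-3 + ((-248 - 1663) + (9 - 24))) = 3/(-3 + (-1911 - 15)) = 3/(-3 - 1926) = 3/(-1929) = 3*(-1/1929) = -1/643 ≈ -0.0015552)
V + Z = -895 - 1/643 = -575486/643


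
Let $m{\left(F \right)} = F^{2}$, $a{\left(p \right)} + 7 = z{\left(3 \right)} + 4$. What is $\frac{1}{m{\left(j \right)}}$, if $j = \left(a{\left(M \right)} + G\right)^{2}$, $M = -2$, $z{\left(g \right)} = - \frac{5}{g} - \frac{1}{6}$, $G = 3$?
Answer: $\frac{1296}{14641} \approx 0.088519$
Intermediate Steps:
$z{\left(g \right)} = - \frac{1}{6} - \frac{5}{g}$ ($z{\left(g \right)} = - \frac{5}{g} - \frac{1}{6} = - \frac{1}{6} - \frac{5}{g}$)
$a{\left(p \right)} = - \frac{29}{6}$ ($a{\left(p \right)} = -7 + \left(\frac{-30 - 3}{6 \cdot 3} + 4\right) = -7 + \left(\frac{1}{6} \cdot \frac{1}{3} \left(-30 - 3\right) + 4\right) = -7 + \left(\frac{1}{6} \cdot \frac{1}{3} \left(-33\right) + 4\right) = -7 + \left(- \frac{11}{6} + 4\right) = -7 + \frac{13}{6} = - \frac{29}{6}$)
$j = \frac{121}{36}$ ($j = \left(- \frac{29}{6} + 3\right)^{2} = \left(- \frac{11}{6}\right)^{2} = \frac{121}{36} \approx 3.3611$)
$\frac{1}{m{\left(j \right)}} = \frac{1}{\left(\frac{121}{36}\right)^{2}} = \frac{1}{\frac{14641}{1296}} = \frac{1296}{14641}$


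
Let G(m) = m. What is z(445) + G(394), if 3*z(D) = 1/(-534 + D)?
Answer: 105197/267 ≈ 394.00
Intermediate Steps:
z(D) = 1/(3*(-534 + D))
z(445) + G(394) = 1/(3*(-534 + 445)) + 394 = (1/3)/(-89) + 394 = (1/3)*(-1/89) + 394 = -1/267 + 394 = 105197/267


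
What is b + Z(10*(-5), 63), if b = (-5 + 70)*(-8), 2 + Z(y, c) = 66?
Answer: -456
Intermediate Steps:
Z(y, c) = 64 (Z(y, c) = -2 + 66 = 64)
b = -520 (b = 65*(-8) = -520)
b + Z(10*(-5), 63) = -520 + 64 = -456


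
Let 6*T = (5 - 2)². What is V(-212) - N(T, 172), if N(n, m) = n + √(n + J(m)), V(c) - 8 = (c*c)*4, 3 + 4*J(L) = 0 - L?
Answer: 359565/2 - 13*I/2 ≈ 1.7978e+5 - 6.5*I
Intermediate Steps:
J(L) = -¾ - L/4 (J(L) = -¾ + (0 - L)/4 = -¾ + (-L)/4 = -¾ - L/4)
V(c) = 8 + 4*c² (V(c) = 8 + (c*c)*4 = 8 + c²*4 = 8 + 4*c²)
T = 3/2 (T = (5 - 2)²/6 = (⅙)*3² = (⅙)*9 = 3/2 ≈ 1.5000)
N(n, m) = n + √(-¾ + n - m/4) (N(n, m) = n + √(n + (-¾ - m/4)) = n + √(-¾ + n - m/4))
V(-212) - N(T, 172) = (8 + 4*(-212)²) - (3/2 + √(-3 - 1*172 + 4*(3/2))/2) = (8 + 4*44944) - (3/2 + √(-3 - 172 + 6)/2) = (8 + 179776) - (3/2 + √(-169)/2) = 179784 - (3/2 + (13*I)/2) = 179784 - (3/2 + 13*I/2) = 179784 + (-3/2 - 13*I/2) = 359565/2 - 13*I/2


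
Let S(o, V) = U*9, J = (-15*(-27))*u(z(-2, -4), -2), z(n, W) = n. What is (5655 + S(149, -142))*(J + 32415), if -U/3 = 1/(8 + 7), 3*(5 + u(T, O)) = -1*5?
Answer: 167984838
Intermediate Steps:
u(T, O) = -20/3 (u(T, O) = -5 + (-1*5)/3 = -5 + (1/3)*(-5) = -5 - 5/3 = -20/3)
U = -1/5 (U = -3/(8 + 7) = -3/15 = -3*1/15 = -1/5 ≈ -0.20000)
J = -2700 (J = -15*(-27)*(-20/3) = 405*(-20/3) = -2700)
S(o, V) = -9/5 (S(o, V) = -1/5*9 = -9/5)
(5655 + S(149, -142))*(J + 32415) = (5655 - 9/5)*(-2700 + 32415) = (28266/5)*29715 = 167984838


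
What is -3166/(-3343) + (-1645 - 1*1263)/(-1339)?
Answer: 13960718/4476277 ≈ 3.1188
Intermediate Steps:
-3166/(-3343) + (-1645 - 1*1263)/(-1339) = -3166*(-1/3343) + (-1645 - 1263)*(-1/1339) = 3166/3343 - 2908*(-1/1339) = 3166/3343 + 2908/1339 = 13960718/4476277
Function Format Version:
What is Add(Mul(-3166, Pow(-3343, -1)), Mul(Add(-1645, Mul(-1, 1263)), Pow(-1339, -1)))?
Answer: Rational(13960718, 4476277) ≈ 3.1188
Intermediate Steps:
Add(Mul(-3166, Pow(-3343, -1)), Mul(Add(-1645, Mul(-1, 1263)), Pow(-1339, -1))) = Add(Mul(-3166, Rational(-1, 3343)), Mul(Add(-1645, -1263), Rational(-1, 1339))) = Add(Rational(3166, 3343), Mul(-2908, Rational(-1, 1339))) = Add(Rational(3166, 3343), Rational(2908, 1339)) = Rational(13960718, 4476277)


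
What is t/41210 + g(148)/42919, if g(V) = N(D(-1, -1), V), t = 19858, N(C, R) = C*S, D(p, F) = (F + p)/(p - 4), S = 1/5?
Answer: 2130721997/4421729975 ≈ 0.48188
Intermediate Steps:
S = ⅕ ≈ 0.20000
D(p, F) = (F + p)/(-4 + p)
N(C, R) = C/5 (N(C, R) = C*(⅕) = C/5)
g(V) = 2/25 (g(V) = ((-1 - 1)/(-4 - 1))/5 = (-2/(-5))/5 = (-⅕*(-2))/5 = (⅕)*(⅖) = 2/25)
t/41210 + g(148)/42919 = 19858/41210 + (2/25)/42919 = 19858*(1/41210) + (2/25)*(1/42919) = 9929/20605 + 2/1072975 = 2130721997/4421729975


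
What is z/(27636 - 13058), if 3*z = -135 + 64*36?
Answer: 723/14578 ≈ 0.049595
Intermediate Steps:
z = 723 (z = (-135 + 64*36)/3 = (-135 + 2304)/3 = (⅓)*2169 = 723)
z/(27636 - 13058) = 723/(27636 - 13058) = 723/14578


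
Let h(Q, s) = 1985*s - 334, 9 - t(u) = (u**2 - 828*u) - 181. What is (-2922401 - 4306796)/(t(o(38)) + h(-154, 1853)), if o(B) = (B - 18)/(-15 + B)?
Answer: -3824245213/1946074749 ≈ -1.9651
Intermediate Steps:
o(B) = (-18 + B)/(-15 + B)
t(u) = 190 - u**2 + 828*u (t(u) = 9 - ((u**2 - 828*u) - 181) = 9 - (-181 + u**2 - 828*u) = 9 + (181 - u**2 + 828*u) = 190 - u**2 + 828*u)
h(Q, s) = -334 + 1985*s
(-2922401 - 4306796)/(t(o(38)) + h(-154, 1853)) = (-2922401 - 4306796)/((190 - ((-18 + 38)/(-15 + 38))**2 + 828*((-18 + 38)/(-15 + 38))) + (-334 + 1985*1853)) = -7229197/((190 - (20/23)**2 + 828*(20/23)) + (-334 + 3678205)) = -7229197/((190 - ((1/23)*20)**2 + 828*((1/23)*20)) + 3677871) = -7229197/((190 - (20/23)**2 + 828*(20/23)) + 3677871) = -7229197/((190 - 1*400/529 + 720) + 3677871) = -7229197/((190 - 400/529 + 720) + 3677871) = -7229197/(480990/529 + 3677871) = -7229197/1946074749/529 = -7229197*529/1946074749 = -3824245213/1946074749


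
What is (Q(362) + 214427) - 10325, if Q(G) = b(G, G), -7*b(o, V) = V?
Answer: 1428352/7 ≈ 2.0405e+5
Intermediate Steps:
b(o, V) = -V/7
Q(G) = -G/7
(Q(362) + 214427) - 10325 = (-⅐*362 + 214427) - 10325 = (-362/7 + 214427) - 10325 = 1500627/7 - 10325 = 1428352/7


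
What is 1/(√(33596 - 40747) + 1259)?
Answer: 1259/1592232 - I*√7151/1592232 ≈ 0.00079071 - 5.311e-5*I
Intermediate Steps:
1/(√(33596 - 40747) + 1259) = 1/(√(-7151) + 1259) = 1/(I*√7151 + 1259) = 1/(1259 + I*√7151)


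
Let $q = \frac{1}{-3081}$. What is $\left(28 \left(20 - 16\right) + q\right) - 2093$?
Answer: $- \frac{6103462}{3081} \approx -1981.0$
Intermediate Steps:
$q = - \frac{1}{3081} \approx -0.00032457$
$\left(28 \left(20 - 16\right) + q\right) - 2093 = \left(28 \left(20 - 16\right) - \frac{1}{3081}\right) - 2093 = \left(28 \cdot 4 - \frac{1}{3081}\right) - 2093 = \left(112 - \frac{1}{3081}\right) - 2093 = \frac{345071}{3081} - 2093 = - \frac{6103462}{3081}$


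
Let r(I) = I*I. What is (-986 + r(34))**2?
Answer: 28900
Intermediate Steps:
r(I) = I**2
(-986 + r(34))**2 = (-986 + 34**2)**2 = (-986 + 1156)**2 = 170**2 = 28900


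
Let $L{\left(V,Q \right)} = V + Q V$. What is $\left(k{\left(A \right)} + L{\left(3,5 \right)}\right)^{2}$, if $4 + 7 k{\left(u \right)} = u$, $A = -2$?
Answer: $\frac{14400}{49} \approx 293.88$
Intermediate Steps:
$k{\left(u \right)} = - \frac{4}{7} + \frac{u}{7}$
$\left(k{\left(A \right)} + L{\left(3,5 \right)}\right)^{2} = \left(\left(- \frac{4}{7} + \frac{1}{7} \left(-2\right)\right) + 3 \left(1 + 5\right)\right)^{2} = \left(\left(- \frac{4}{7} - \frac{2}{7}\right) + 3 \cdot 6\right)^{2} = \left(- \frac{6}{7} + 18\right)^{2} = \left(\frac{120}{7}\right)^{2} = \frac{14400}{49}$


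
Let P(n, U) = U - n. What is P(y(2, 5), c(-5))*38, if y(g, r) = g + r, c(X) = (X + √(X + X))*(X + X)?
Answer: 1634 - 380*I*√10 ≈ 1634.0 - 1201.7*I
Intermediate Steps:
c(X) = 2*X*(X + √2*√X) (c(X) = (X + √(2*X))*(2*X) = (X + √2*√X)*(2*X) = 2*X*(X + √2*√X))
P(y(2, 5), c(-5))*38 = ((2*(-5)² + 2*√2*(-5)^(3/2)) - (2 + 5))*38 = ((2*25 + 2*√2*(-5*I*√5)) - 1*7)*38 = ((50 - 10*I*√10) - 7)*38 = (43 - 10*I*√10)*38 = 1634 - 380*I*√10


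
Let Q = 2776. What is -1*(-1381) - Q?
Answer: -1395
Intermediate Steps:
-1*(-1381) - Q = -1*(-1381) - 1*2776 = 1381 - 2776 = -1395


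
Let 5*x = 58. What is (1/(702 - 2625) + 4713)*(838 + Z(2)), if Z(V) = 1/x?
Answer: 73424688447/18589 ≈ 3.9499e+6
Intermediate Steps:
x = 58/5 (x = (⅕)*58 = 58/5 ≈ 11.600)
Z(V) = 5/58 (Z(V) = 1/(58/5) = 5/58)
(1/(702 - 2625) + 4713)*(838 + Z(2)) = (1/(702 - 2625) + 4713)*(838 + 5/58) = (1/(-1923) + 4713)*(48609/58) = (-1/1923 + 4713)*(48609/58) = (9063098/1923)*(48609/58) = 73424688447/18589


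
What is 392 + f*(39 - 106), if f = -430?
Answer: 29202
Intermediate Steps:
392 + f*(39 - 106) = 392 - 430*(39 - 106) = 392 - 430*(-67) = 392 + 28810 = 29202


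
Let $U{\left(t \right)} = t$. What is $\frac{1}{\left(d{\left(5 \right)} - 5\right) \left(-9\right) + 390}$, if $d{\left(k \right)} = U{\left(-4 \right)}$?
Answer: $\frac{1}{471} \approx 0.0021231$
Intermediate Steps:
$d{\left(k \right)} = -4$
$\frac{1}{\left(d{\left(5 \right)} - 5\right) \left(-9\right) + 390} = \frac{1}{\left(-4 - 5\right) \left(-9\right) + 390} = \frac{1}{\left(-9\right) \left(-9\right) + 390} = \frac{1}{81 + 390} = \frac{1}{471}$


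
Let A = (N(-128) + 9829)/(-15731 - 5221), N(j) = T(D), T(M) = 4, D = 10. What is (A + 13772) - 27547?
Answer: -288623633/20952 ≈ -13775.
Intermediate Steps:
N(j) = 4
A = -9833/20952 (A = (4 + 9829)/(-15731 - 5221) = 9833/(-20952) = 9833*(-1/20952) = -9833/20952 ≈ -0.46931)
(A + 13772) - 27547 = (-9833/20952 + 13772) - 27547 = 288541111/20952 - 27547 = -288623633/20952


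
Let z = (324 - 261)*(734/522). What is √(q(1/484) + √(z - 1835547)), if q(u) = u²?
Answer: √(841 + 6793424*I*√1543620526)/14036 ≈ 26.027 + 26.027*I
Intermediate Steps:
z = 2569/29 (z = 63*(734*(1/522)) = 63*(367/261) = 2569/29 ≈ 88.586)
√(q(1/484) + √(z - 1835547)) = √((1/484)² + √(2569/29 - 1835547)) = √((1/484)² + √(-53228294/29)) = √(1/234256 + I*√1543620526/29)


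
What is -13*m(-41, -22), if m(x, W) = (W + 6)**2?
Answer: -3328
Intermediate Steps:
m(x, W) = (6 + W)**2
-13*m(-41, -22) = -13*(6 - 22)**2 = -13*(-16)**2 = -13*256 = -3328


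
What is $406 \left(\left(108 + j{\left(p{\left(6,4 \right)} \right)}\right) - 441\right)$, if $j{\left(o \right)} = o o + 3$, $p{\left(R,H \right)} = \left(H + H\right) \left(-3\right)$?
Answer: $99876$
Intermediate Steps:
$p{\left(R,H \right)} = - 6 H$ ($p{\left(R,H \right)} = 2 H \left(-3\right) = - 6 H$)
$j{\left(o \right)} = 3 + o^{2}$ ($j{\left(o \right)} = o^{2} + 3 = 3 + o^{2}$)
$406 \left(\left(108 + j{\left(p{\left(6,4 \right)} \right)}\right) - 441\right) = 406 \left(\left(108 + \left(3 + \left(\left(-6\right) 4\right)^{2}\right)\right) - 441\right) = 406 \left(\left(108 + \left(3 + \left(-24\right)^{2}\right)\right) - 441\right) = 406 \left(\left(108 + \left(3 + 576\right)\right) - 441\right) = 406 \left(\left(108 + 579\right) - 441\right) = 406 \left(687 - 441\right) = 406 \cdot 246 = 99876$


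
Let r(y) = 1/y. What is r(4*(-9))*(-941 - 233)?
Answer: 587/18 ≈ 32.611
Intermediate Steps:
r(4*(-9))*(-941 - 233) = (-941 - 233)/((4*(-9))) = -1174/(-36) = -1/36*(-1174) = 587/18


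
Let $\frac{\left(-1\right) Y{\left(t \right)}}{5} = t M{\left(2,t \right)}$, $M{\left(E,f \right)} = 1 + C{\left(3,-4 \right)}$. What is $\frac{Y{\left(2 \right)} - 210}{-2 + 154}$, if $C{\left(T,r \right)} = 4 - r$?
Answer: $- \frac{75}{38} \approx -1.9737$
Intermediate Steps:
$M{\left(E,f \right)} = 9$ ($M{\left(E,f \right)} = 1 + \left(4 - -4\right) = 1 + \left(4 + 4\right) = 1 + 8 = 9$)
$Y{\left(t \right)} = - 45 t$ ($Y{\left(t \right)} = - 5 t 9 = - 5 \cdot 9 t = - 45 t$)
$\frac{Y{\left(2 \right)} - 210}{-2 + 154} = \frac{\left(-45\right) 2 - 210}{-2 + 154} = \frac{-90 - 210}{152} = \left(-300\right) \frac{1}{152} = - \frac{75}{38}$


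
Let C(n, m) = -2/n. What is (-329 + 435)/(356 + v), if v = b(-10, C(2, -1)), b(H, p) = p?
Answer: 106/355 ≈ 0.29859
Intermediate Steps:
v = -1 (v = -2/2 = -2*½ = -1)
(-329 + 435)/(356 + v) = (-329 + 435)/(356 - 1) = 106/355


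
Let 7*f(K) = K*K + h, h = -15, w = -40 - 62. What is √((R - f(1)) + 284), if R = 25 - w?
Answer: √413 ≈ 20.322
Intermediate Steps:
w = -102
R = 127 (R = 25 - 1*(-102) = 25 + 102 = 127)
f(K) = -15/7 + K²/7 (f(K) = (K*K - 15)/7 = (K² - 15)/7 = (-15 + K²)/7 = -15/7 + K²/7)
√((R - f(1)) + 284) = √((127 - (-15/7 + (⅐)*1²)) + 284) = √((127 - (-15/7 + (⅐)*1)) + 284) = √((127 - (-15/7 + ⅐)) + 284) = √((127 - 1*(-2)) + 284) = √((127 + 2) + 284) = √(129 + 284) = √413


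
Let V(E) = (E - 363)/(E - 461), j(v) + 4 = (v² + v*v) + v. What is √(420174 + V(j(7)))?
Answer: 7*√7717495/30 ≈ 648.21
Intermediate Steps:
j(v) = -4 + v + 2*v² (j(v) = -4 + ((v² + v*v) + v) = -4 + ((v² + v²) + v) = -4 + (2*v² + v) = -4 + (v + 2*v²) = -4 + v + 2*v²)
V(E) = (-363 + E)/(-461 + E)
√(420174 + V(j(7))) = √(420174 + (-363 + (-4 + 7 + 2*7²))/(-461 + (-4 + 7 + 2*7²))) = √(420174 + (-363 + (-4 + 7 + 2*49))/(-461 + (-4 + 7 + 2*49))) = √(420174 + (-363 + (-4 + 7 + 98))/(-461 + (-4 + 7 + 98))) = √(420174 + (-363 + 101)/(-461 + 101)) = √(420174 - 262/(-360)) = √(420174 - 1/360*(-262)) = √(420174 + 131/180) = √(75631451/180) = 7*√7717495/30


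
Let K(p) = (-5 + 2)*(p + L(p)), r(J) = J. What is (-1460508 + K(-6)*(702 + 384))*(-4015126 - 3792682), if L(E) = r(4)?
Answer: 11352490369536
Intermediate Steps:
L(E) = 4
K(p) = -12 - 3*p (K(p) = (-5 + 2)*(p + 4) = -3*(4 + p) = -12 - 3*p)
(-1460508 + K(-6)*(702 + 384))*(-4015126 - 3792682) = (-1460508 + (-12 - 3*(-6))*(702 + 384))*(-4015126 - 3792682) = (-1460508 + (-12 + 18)*1086)*(-7807808) = (-1460508 + 6*1086)*(-7807808) = (-1460508 + 6516)*(-7807808) = -1453992*(-7807808) = 11352490369536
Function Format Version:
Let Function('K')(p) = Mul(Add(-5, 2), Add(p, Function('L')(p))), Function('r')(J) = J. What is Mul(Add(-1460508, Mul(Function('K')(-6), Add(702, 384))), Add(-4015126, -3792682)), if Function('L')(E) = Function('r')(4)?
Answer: 11352490369536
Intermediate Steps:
Function('L')(E) = 4
Function('K')(p) = Add(-12, Mul(-3, p)) (Function('K')(p) = Mul(Add(-5, 2), Add(p, 4)) = Mul(-3, Add(4, p)) = Add(-12, Mul(-3, p)))
Mul(Add(-1460508, Mul(Function('K')(-6), Add(702, 384))), Add(-4015126, -3792682)) = Mul(Add(-1460508, Mul(Add(-12, Mul(-3, -6)), Add(702, 384))), Add(-4015126, -3792682)) = Mul(Add(-1460508, Mul(Add(-12, 18), 1086)), -7807808) = Mul(Add(-1460508, Mul(6, 1086)), -7807808) = Mul(Add(-1460508, 6516), -7807808) = Mul(-1453992, -7807808) = 11352490369536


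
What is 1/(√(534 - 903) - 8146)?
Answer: -8146/66357685 - 3*I*√41/66357685 ≈ -0.00012276 - 2.8948e-7*I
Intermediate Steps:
1/(√(534 - 903) - 8146) = 1/(√(-369) - 8146) = 1/(3*I*√41 - 8146) = 1/(-8146 + 3*I*√41)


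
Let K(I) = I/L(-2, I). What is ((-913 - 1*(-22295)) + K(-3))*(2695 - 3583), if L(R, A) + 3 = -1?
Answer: -18987882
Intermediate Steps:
L(R, A) = -4 (L(R, A) = -3 - 1 = -4)
K(I) = -I/4 (K(I) = I/(-4) = I*(-1/4) = -I/4)
((-913 - 1*(-22295)) + K(-3))*(2695 - 3583) = ((-913 - 1*(-22295)) - 1/4*(-3))*(2695 - 3583) = ((-913 + 22295) + 3/4)*(-888) = (21382 + 3/4)*(-888) = (85531/4)*(-888) = -18987882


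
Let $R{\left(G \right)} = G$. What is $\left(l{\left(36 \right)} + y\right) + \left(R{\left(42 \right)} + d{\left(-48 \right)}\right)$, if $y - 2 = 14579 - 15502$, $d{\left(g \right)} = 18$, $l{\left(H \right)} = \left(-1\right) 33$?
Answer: $-894$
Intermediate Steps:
$l{\left(H \right)} = -33$
$y = -921$ ($y = 2 + \left(14579 - 15502\right) = 2 - 923 = -921$)
$\left(l{\left(36 \right)} + y\right) + \left(R{\left(42 \right)} + d{\left(-48 \right)}\right) = \left(-33 - 921\right) + \left(42 + 18\right) = -954 + 60 = -894$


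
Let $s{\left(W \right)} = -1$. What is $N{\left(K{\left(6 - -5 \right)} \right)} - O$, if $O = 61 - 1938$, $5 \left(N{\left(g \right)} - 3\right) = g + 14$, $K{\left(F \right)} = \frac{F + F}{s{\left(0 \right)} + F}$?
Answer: $\frac{47081}{25} \approx 1883.2$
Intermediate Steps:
$K{\left(F \right)} = \frac{2 F}{-1 + F}$ ($K{\left(F \right)} = \frac{F + F}{-1 + F} = \frac{2 F}{-1 + F}$)
$N{\left(g \right)} = \frac{29}{5} + \frac{g}{5}$ ($N{\left(g \right)} = 3 + \frac{g + 14}{5} = 3 + \frac{14 + g}{5} = 3 + \left(\frac{14}{5} + \frac{g}{5}\right) = \frac{29}{5} + \frac{g}{5}$)
$O = -1877$ ($O = 61 - 1938 = -1877$)
$N{\left(K{\left(6 - -5 \right)} \right)} - O = \left(\frac{29}{5} + \frac{2 \left(6 - -5\right) \frac{1}{-1 + \left(6 - -5\right)}}{5}\right) - -1877 = \left(\frac{29}{5} + \frac{2 \left(6 + 5\right) \frac{1}{-1 + \left(6 + 5\right)}}{5}\right) + 1877 = \left(\frac{29}{5} + \frac{2 \cdot 11 \frac{1}{-1 + 11}}{5}\right) + 1877 = \left(\frac{29}{5} + \frac{2 \cdot 11 \cdot \frac{1}{10}}{5}\right) + 1877 = \left(\frac{29}{5} + \frac{1}{5} \cdot \frac{11}{5}\right) + 1877 = \left(\frac{29}{5} + \frac{11}{25}\right) + 1877 = \frac{156}{25} + 1877 = \frac{47081}{25}$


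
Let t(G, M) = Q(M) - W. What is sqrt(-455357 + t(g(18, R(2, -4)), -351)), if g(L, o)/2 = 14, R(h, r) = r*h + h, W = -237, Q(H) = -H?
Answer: 7*I*sqrt(9281) ≈ 674.37*I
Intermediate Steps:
R(h, r) = h + h*r (R(h, r) = h*r + h = h + h*r)
g(L, o) = 28 (g(L, o) = 2*14 = 28)
t(G, M) = 237 - M (t(G, M) = -M - 1*(-237) = -M + 237 = 237 - M)
sqrt(-455357 + t(g(18, R(2, -4)), -351)) = sqrt(-455357 + (237 - 1*(-351))) = sqrt(-455357 + (237 + 351)) = sqrt(-455357 + 588) = sqrt(-454769) = 7*I*sqrt(9281)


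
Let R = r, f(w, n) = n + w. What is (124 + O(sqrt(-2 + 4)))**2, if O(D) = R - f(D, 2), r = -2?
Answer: (120 - sqrt(2))**2 ≈ 14063.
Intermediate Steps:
R = -2
O(D) = -4 - D (O(D) = -2 - (2 + D) = -2 + (-2 - D) = -4 - D)
(124 + O(sqrt(-2 + 4)))**2 = (124 + (-4 - sqrt(-2 + 4)))**2 = (124 + (-4 - sqrt(2)))**2 = (120 - sqrt(2))**2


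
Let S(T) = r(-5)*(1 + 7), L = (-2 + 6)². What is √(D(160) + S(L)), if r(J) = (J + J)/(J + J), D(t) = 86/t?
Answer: √3415/20 ≈ 2.9219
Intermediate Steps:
r(J) = 1 (r(J) = (2*J)/((2*J)) = (2*J)*(1/(2*J)) = 1)
L = 16 (L = 4² = 16)
S(T) = 8 (S(T) = 1*(1 + 7) = 1*8 = 8)
√(D(160) + S(L)) = √(86/160 + 8) = √(86*(1/160) + 8) = √(43/80 + 8) = √(683/80) = √3415/20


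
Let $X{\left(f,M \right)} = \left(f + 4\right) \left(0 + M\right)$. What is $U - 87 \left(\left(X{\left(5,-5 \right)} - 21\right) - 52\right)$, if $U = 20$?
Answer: $10286$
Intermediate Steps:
$X{\left(f,M \right)} = M \left(4 + f\right)$ ($X{\left(f,M \right)} = \left(4 + f\right) M = M \left(4 + f\right)$)
$U - 87 \left(\left(X{\left(5,-5 \right)} - 21\right) - 52\right) = 20 - 87 \left(\left(- 5 \left(4 + 5\right) - 21\right) - 52\right) = 20 - 87 \left(\left(\left(-5\right) 9 - 21\right) - 52\right) = 20 - 87 \left(\left(-45 - 21\right) - 52\right) = 20 - 87 \left(-66 - 52\right) = 20 - -10266 = 20 + 10266 = 10286$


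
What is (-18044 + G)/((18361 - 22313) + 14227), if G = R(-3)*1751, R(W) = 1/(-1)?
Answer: -3959/2055 ≈ -1.9265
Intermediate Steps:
R(W) = -1
G = -1751 (G = -1*1751 = -1751)
(-18044 + G)/((18361 - 22313) + 14227) = (-18044 - 1751)/((18361 - 22313) + 14227) = -19795/(-3952 + 14227) = -19795/10275 = -19795*1/10275 = -3959/2055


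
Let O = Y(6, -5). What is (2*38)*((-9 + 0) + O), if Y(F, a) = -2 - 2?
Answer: -988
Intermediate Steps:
Y(F, a) = -4
O = -4
(2*38)*((-9 + 0) + O) = (2*38)*((-9 + 0) - 4) = 76*(-9 - 4) = 76*(-13) = -988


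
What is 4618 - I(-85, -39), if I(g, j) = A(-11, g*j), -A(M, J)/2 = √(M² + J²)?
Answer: 4618 + 2*√10989346 ≈ 11248.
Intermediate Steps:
A(M, J) = -2*√(J² + M²) (A(M, J) = -2*√(M² + J²) = -2*√(J² + M²))
I(g, j) = -2*√(121 + g²*j²) (I(g, j) = -2*√((g*j)² + (-11)²) = -2*√(g²*j² + 121) = -2*√(121 + g²*j²))
4618 - I(-85, -39) = 4618 - (-2)*√(121 + (-85)²*(-39)²) = 4618 - (-2)*√(121 + 7225*1521) = 4618 - (-2)*√(121 + 10989225) = 4618 - (-2)*√10989346 = 4618 + 2*√10989346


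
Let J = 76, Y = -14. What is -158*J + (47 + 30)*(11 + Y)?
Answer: -12239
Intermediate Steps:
-158*J + (47 + 30)*(11 + Y) = -158*76 + (47 + 30)*(11 - 14) = -12008 + 77*(-3) = -12008 - 231 = -12239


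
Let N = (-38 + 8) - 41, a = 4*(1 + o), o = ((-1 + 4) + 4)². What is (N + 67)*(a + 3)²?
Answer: -164836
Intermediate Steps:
o = 49 (o = (3 + 4)² = 7² = 49)
a = 200 (a = 4*(1 + 49) = 4*50 = 200)
N = -71 (N = -30 - 41 = -71)
(N + 67)*(a + 3)² = (-71 + 67)*(200 + 3)² = -4*203² = -4*41209 = -164836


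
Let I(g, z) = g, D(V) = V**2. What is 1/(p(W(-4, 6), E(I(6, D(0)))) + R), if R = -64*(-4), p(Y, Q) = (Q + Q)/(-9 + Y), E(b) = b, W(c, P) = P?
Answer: 1/252 ≈ 0.0039683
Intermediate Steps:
p(Y, Q) = 2*Q/(-9 + Y) (p(Y, Q) = (2*Q)/(-9 + Y) = 2*Q/(-9 + Y))
R = 256
1/(p(W(-4, 6), E(I(6, D(0)))) + R) = 1/(2*6/(-9 + 6) + 256) = 1/(2*6/(-3) + 256) = 1/(2*6*(-1/3) + 256) = 1/(-4 + 256) = 1/252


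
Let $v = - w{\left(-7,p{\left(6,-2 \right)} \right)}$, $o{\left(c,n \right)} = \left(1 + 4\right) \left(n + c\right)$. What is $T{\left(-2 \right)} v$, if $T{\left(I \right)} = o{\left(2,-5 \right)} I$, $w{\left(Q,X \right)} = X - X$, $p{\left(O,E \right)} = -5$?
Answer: $0$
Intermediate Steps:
$o{\left(c,n \right)} = 5 c + 5 n$ ($o{\left(c,n \right)} = 5 \left(c + n\right) = 5 c + 5 n$)
$w{\left(Q,X \right)} = 0$
$T{\left(I \right)} = - 15 I$ ($T{\left(I \right)} = \left(5 \cdot 2 + 5 \left(-5\right)\right) I = \left(10 - 25\right) I = - 15 I$)
$v = 0$ ($v = \left(-1\right) 0 = 0$)
$T{\left(-2 \right)} v = \left(-15\right) \left(-2\right) 0 = 30 \cdot 0 = 0$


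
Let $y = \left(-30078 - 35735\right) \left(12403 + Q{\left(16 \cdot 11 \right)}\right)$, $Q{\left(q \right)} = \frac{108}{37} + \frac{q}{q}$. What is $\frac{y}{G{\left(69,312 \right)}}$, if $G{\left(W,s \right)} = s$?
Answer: $- \frac{290498582}{111} \approx -2.6171 \cdot 10^{6}$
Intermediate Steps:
$Q{\left(q \right)} = \frac{145}{37}$ ($Q{\left(q \right)} = 108 \cdot \frac{1}{37} + 1 = \frac{108}{37} + 1 = \frac{145}{37}$)
$y = - \frac{30211852528}{37}$ ($y = \left(-30078 - 35735\right) \left(12403 + \frac{145}{37}\right) = \left(-65813\right) \frac{459056}{37} = - \frac{30211852528}{37} \approx -8.1654 \cdot 10^{8}$)
$\frac{y}{G{\left(69,312 \right)}} = - \frac{30211852528}{37 \cdot 312} = \left(- \frac{30211852528}{37}\right) \frac{1}{312} = - \frac{290498582}{111}$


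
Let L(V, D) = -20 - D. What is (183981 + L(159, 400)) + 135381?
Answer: 318942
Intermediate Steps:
(183981 + L(159, 400)) + 135381 = (183981 + (-20 - 1*400)) + 135381 = (183981 + (-20 - 400)) + 135381 = (183981 - 420) + 135381 = 183561 + 135381 = 318942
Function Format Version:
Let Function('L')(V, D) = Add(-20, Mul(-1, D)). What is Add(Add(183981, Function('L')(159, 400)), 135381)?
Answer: 318942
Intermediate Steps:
Add(Add(183981, Function('L')(159, 400)), 135381) = Add(Add(183981, Add(-20, Mul(-1, 400))), 135381) = Add(Add(183981, Add(-20, -400)), 135381) = Add(Add(183981, -420), 135381) = Add(183561, 135381) = 318942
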